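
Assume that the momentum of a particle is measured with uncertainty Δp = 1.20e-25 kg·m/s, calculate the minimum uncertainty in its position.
439.405 pm

Using the Heisenberg uncertainty principle:
ΔxΔp ≥ ℏ/2

The minimum uncertainty in position is:
Δx_min = ℏ/(2Δp)
Δx_min = (1.055e-34 J·s) / (2 × 1.200e-25 kg·m/s)
Δx_min = 4.394e-10 m = 439.405 pm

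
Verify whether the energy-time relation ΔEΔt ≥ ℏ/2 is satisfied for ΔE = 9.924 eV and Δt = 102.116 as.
Yes, it satisfies the uncertainty relation.

Calculate the product ΔEΔt:
ΔE = 9.924 eV = 1.590e-18 J
ΔEΔt = (1.590e-18 J) × (1.021e-16 s)
ΔEΔt = 1.624e-34 J·s

Compare to the minimum allowed value ℏ/2:
ℏ/2 = 5.273e-35 J·s

Since ΔEΔt = 1.624e-34 J·s ≥ 5.273e-35 J·s = ℏ/2,
this satisfies the uncertainty relation.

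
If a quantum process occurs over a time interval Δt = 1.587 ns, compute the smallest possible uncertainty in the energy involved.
207.376 neV

Using the energy-time uncertainty principle:
ΔEΔt ≥ ℏ/2

The minimum uncertainty in energy is:
ΔE_min = ℏ/(2Δt)
ΔE_min = (1.055e-34 J·s) / (2 × 1.587e-09 s)
ΔE_min = 3.323e-26 J = 207.376 neV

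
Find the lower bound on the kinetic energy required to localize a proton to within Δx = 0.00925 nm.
60.628 meV

Localizing a particle requires giving it sufficient momentum uncertainty:

1. From uncertainty principle: Δp ≥ ℏ/(2Δx)
   Δp_min = (1.055e-34 J·s) / (2 × 9.250e-12 m)
   Δp_min = 5.700e-24 kg·m/s

2. This momentum uncertainty corresponds to kinetic energy:
   KE ≈ (Δp)²/(2m) = (5.700e-24)²/(2 × 1.673e-27 kg)
   KE = 9.714e-21 J = 60.628 meV

Tighter localization requires more energy.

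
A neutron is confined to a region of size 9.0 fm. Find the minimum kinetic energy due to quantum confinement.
63.954 keV

Using the uncertainty principle:

1. Position uncertainty: Δx ≈ 9.000e-15 m
2. Minimum momentum uncertainty: Δp = ℏ/(2Δx) = 5.859e-21 kg·m/s
3. Minimum kinetic energy:
   KE = (Δp)²/(2m) = (5.859e-21)²/(2 × 1.675e-27 kg)
   KE = 1.025e-14 J = 63.954 keV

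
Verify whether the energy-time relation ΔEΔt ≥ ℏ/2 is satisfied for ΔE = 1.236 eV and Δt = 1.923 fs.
Yes, it satisfies the uncertainty relation.

Calculate the product ΔEΔt:
ΔE = 1.236 eV = 1.980e-19 J
ΔEΔt = (1.980e-19 J) × (1.923e-15 s)
ΔEΔt = 3.808e-34 J·s

Compare to the minimum allowed value ℏ/2:
ℏ/2 = 5.273e-35 J·s

Since ΔEΔt = 3.808e-34 J·s ≥ 5.273e-35 J·s = ℏ/2,
this satisfies the uncertainty relation.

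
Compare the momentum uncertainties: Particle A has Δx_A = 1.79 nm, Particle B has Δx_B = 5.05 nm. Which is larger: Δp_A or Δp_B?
Particle A has the larger minimum momentum uncertainty, by a factor of 2.82.

For each particle, the minimum momentum uncertainty is Δp_min = ℏ/(2Δx):

Particle A: Δp_A = ℏ/(2×1.790e-09 m) = 2.946e-26 kg·m/s
Particle B: Δp_B = ℏ/(2×5.050e-09 m) = 1.044e-26 kg·m/s

Ratio: Δp_A/Δp_B = 2.82

Since Δp_min ∝ 1/Δx, the particle with smaller position uncertainty (A) has larger momentum uncertainty.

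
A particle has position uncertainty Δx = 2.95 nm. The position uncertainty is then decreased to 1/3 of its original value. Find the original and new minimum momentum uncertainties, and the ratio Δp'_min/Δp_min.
Original Δp_min = 1.787 × 10^-26 kg·m/s; new Δp'_min = 5.362 × 10^-26 kg·m/s; ratio Δp'_min/Δp_min = 3.

From the uncertainty principle ΔxΔp ≥ ℏ/2, the minimum momentum uncertainty is Δp_min = ℏ/(2Δx).

Original (Δx = 2.95 nm = 2.950e-09 m):
Δp_min = (1.055e-34 J·s)/(2 × 2.950e-09 m) = 1.787e-26 kg·m/s

When Δx → (1/3)Δx:
Δp'_min = ℏ/(2 × (1/3)Δx) = 3 × ℏ/(2Δx) = 3 × Δp_min
Δp'_min = 3 × 1.787e-26 kg·m/s = 5.362e-26 kg·m/s

Since Δp_min ∝ 1/Δx, when Δx is decreased to 1/3 of its original value, Δp_min increases to 3 times its original value.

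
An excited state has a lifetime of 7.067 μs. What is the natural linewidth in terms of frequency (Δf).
11.260 kHz

Using the energy-time uncertainty principle and E = hf:
ΔEΔt ≥ ℏ/2
hΔf·Δt ≥ ℏ/2

The minimum frequency uncertainty is:
Δf = ℏ/(2hτ) = 1/(4πτ)
Δf = 1/(4π × 7.067e-06 s)
Δf = 1.126e+04 Hz = 11.260 kHz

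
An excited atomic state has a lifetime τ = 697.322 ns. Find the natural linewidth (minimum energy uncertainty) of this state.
471.957 peV

Using the energy-time uncertainty principle:
ΔEΔt ≥ ℏ/2

The lifetime τ represents the time uncertainty Δt.
The natural linewidth (minimum energy uncertainty) is:

ΔE = ℏ/(2τ)
ΔE = (1.055e-34 J·s) / (2 × 6.973e-07 s)
ΔE = 7.562e-29 J = 471.957 peV

This natural linewidth limits the precision of spectroscopic measurements.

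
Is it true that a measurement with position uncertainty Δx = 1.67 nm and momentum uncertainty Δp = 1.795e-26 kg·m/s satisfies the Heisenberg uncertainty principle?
No, it violates the uncertainty principle (impossible measurement).

Calculate the product ΔxΔp:
ΔxΔp = (1.670e-09 m) × (1.795e-26 kg·m/s)
ΔxΔp = 2.998e-35 J·s

Compare to the minimum allowed value ℏ/2:
ℏ/2 = 5.273e-35 J·s

Since ΔxΔp = 2.998e-35 J·s < 5.273e-35 J·s = ℏ/2,
the measurement violates the uncertainty principle.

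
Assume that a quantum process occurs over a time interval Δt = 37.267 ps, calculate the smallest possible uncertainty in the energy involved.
8.831 μeV

Using the energy-time uncertainty principle:
ΔEΔt ≥ ℏ/2

The minimum uncertainty in energy is:
ΔE_min = ℏ/(2Δt)
ΔE_min = (1.055e-34 J·s) / (2 × 3.727e-11 s)
ΔE_min = 1.415e-24 J = 8.831 μeV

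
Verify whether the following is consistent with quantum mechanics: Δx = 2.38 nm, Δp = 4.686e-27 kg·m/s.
No, it violates the uncertainty principle (impossible measurement).

Calculate the product ΔxΔp:
ΔxΔp = (2.380e-09 m) × (4.686e-27 kg·m/s)
ΔxΔp = 1.115e-35 J·s

Compare to the minimum allowed value ℏ/2:
ℏ/2 = 5.273e-35 J·s

Since ΔxΔp = 1.115e-35 J·s < 5.273e-35 J·s = ℏ/2,
the measurement violates the uncertainty principle.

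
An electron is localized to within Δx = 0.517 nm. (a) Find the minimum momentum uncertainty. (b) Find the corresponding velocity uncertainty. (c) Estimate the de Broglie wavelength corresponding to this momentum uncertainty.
(a) Δp_min = 1.020 × 10^-25 kg·m/s
(b) Δv_min = 111.961 km/s
(c) λ_dB = 6.497 nm

Step-by-step:

(a) From the uncertainty principle:
Δp_min = ℏ/(2Δx) = (1.055e-34 J·s)/(2 × 5.170e-10 m) = 1.020e-25 kg·m/s

(b) The velocity uncertainty:
Δv = Δp/m = (1.020e-25 kg·m/s)/(9.109e-31 kg) = 1.120e+05 m/s = 111.961 km/s

(c) The de Broglie wavelength for this momentum:
λ = h/p = (6.626e-34 J·s)/(1.020e-25 kg·m/s) = 6.497e-09 m = 6.497 nm

Note: The de Broglie wavelength is comparable to the localization size, as expected from wave-particle duality.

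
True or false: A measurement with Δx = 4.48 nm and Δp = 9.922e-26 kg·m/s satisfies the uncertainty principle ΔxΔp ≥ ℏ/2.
Yes, it satisfies the uncertainty principle.

Calculate the product ΔxΔp:
ΔxΔp = (4.480e-09 m) × (9.922e-26 kg·m/s)
ΔxΔp = 4.445e-34 J·s

Compare to the minimum allowed value ℏ/2:
ℏ/2 = 5.273e-35 J·s

Since ΔxΔp = 4.445e-34 J·s ≥ 5.273e-35 J·s = ℏ/2,
the measurement satisfies the uncertainty principle.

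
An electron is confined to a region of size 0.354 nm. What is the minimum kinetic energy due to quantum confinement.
76.007 meV

Using the uncertainty principle:

1. Position uncertainty: Δx ≈ 3.540e-10 m
2. Minimum momentum uncertainty: Δp = ℏ/(2Δx) = 1.490e-25 kg·m/s
3. Minimum kinetic energy:
   KE = (Δp)²/(2m) = (1.490e-25)²/(2 × 9.109e-31 kg)
   KE = 1.218e-20 J = 76.007 meV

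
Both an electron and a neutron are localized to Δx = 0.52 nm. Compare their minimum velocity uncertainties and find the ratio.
The electron has the larger minimum velocity uncertainty, by a ratio of 1838.7.

For both particles, Δp_min = ℏ/(2Δx) = 1.014e-25 kg·m/s (same for both).

The velocity uncertainty is Δv = Δp/m:
- electron: Δv = 1.014e-25 / 9.109e-31 = 1.113e+05 m/s = 111.315 km/s
- neutron: Δv = 1.014e-25 / 1.675e-27 = 6.054e+01 m/s = 60.541 m/s

Ratio: 1.113e+05 / 6.054e+01 = 1838.7

The lighter particle has larger velocity uncertainty because Δv ∝ 1/m.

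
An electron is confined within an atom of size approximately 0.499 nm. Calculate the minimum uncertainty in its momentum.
1.057 × 10^-25 kg·m/s

Using the Heisenberg uncertainty principle:
ΔxΔp ≥ ℏ/2

With Δx ≈ L = 4.990e-10 m (the confinement size):
Δp_min = ℏ/(2Δx)
Δp_min = (1.055e-34 J·s) / (2 × 4.990e-10 m)
Δp_min = 1.057e-25 kg·m/s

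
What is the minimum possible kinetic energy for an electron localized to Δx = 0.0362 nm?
7.269 eV

Localizing a particle requires giving it sufficient momentum uncertainty:

1. From uncertainty principle: Δp ≥ ℏ/(2Δx)
   Δp_min = (1.055e-34 J·s) / (2 × 3.620e-11 m)
   Δp_min = 1.457e-24 kg·m/s

2. This momentum uncertainty corresponds to kinetic energy:
   KE ≈ (Δp)²/(2m) = (1.457e-24)²/(2 × 9.109e-31 kg)
   KE = 1.165e-18 J = 7.269 eV

Tighter localization requires more energy.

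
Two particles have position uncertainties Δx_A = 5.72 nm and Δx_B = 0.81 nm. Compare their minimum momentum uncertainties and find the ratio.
Particle B has the larger minimum momentum uncertainty, by a factor of 7.06.

For each particle, the minimum momentum uncertainty is Δp_min = ℏ/(2Δx):

Particle A: Δp_A = ℏ/(2×5.720e-09 m) = 9.218e-27 kg·m/s
Particle B: Δp_B = ℏ/(2×8.100e-10 m) = 6.510e-26 kg·m/s

Ratio: Δp_B/Δp_A = 7.06

Since Δp_min ∝ 1/Δx, the particle with smaller position uncertainty (B) has larger momentum uncertainty.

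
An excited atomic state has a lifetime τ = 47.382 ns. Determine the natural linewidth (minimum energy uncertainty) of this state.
6.946 neV

Using the energy-time uncertainty principle:
ΔEΔt ≥ ℏ/2

The lifetime τ represents the time uncertainty Δt.
The natural linewidth (minimum energy uncertainty) is:

ΔE = ℏ/(2τ)
ΔE = (1.055e-34 J·s) / (2 × 4.738e-08 s)
ΔE = 1.113e-27 J = 6.946 neV

This natural linewidth limits the precision of spectroscopic measurements.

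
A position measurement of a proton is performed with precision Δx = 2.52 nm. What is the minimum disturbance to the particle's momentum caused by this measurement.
2.092 × 10^-26 kg·m/s

The uncertainty principle implies that measuring position disturbs momentum:
ΔxΔp ≥ ℏ/2

When we measure position with precision Δx, we necessarily introduce a momentum uncertainty:
Δp ≥ ℏ/(2Δx)
Δp_min = (1.055e-34 J·s) / (2 × 2.520e-09 m)
Δp_min = 2.092e-26 kg·m/s

The more precisely we measure position, the greater the momentum disturbance.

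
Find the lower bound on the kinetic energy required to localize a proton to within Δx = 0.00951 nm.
57.358 meV

Localizing a particle requires giving it sufficient momentum uncertainty:

1. From uncertainty principle: Δp ≥ ℏ/(2Δx)
   Δp_min = (1.055e-34 J·s) / (2 × 9.510e-12 m)
   Δp_min = 5.545e-24 kg·m/s

2. This momentum uncertainty corresponds to kinetic energy:
   KE ≈ (Δp)²/(2m) = (5.545e-24)²/(2 × 1.673e-27 kg)
   KE = 9.190e-21 J = 57.358 meV

Tighter localization requires more energy.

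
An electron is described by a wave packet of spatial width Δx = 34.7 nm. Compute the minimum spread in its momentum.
1.520 × 10^-27 kg·m/s

For a wave packet, the spatial width Δx and momentum spread Δp are related by the uncertainty principle:
ΔxΔp ≥ ℏ/2

The minimum momentum spread is:
Δp_min = ℏ/(2Δx)
Δp_min = (1.055e-34 J·s) / (2 × 3.470e-08 m)
Δp_min = 1.520e-27 kg·m/s

A wave packet cannot have both a well-defined position and well-defined momentum.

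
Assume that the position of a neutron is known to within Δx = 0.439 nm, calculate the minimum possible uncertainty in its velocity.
71.711 m/s

Using the Heisenberg uncertainty principle and Δp = mΔv:
ΔxΔp ≥ ℏ/2
Δx(mΔv) ≥ ℏ/2

The minimum uncertainty in velocity is:
Δv_min = ℏ/(2mΔx)
Δv_min = (1.055e-34 J·s) / (2 × 1.675e-27 kg × 4.390e-10 m)
Δv_min = 7.171e+01 m/s = 71.711 m/s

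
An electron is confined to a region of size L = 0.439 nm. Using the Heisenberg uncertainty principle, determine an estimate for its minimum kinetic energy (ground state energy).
49.424 meV

Using the uncertainty principle to estimate ground state energy:

1. The position uncertainty is approximately the confinement size:
   Δx ≈ L = 4.390e-10 m

2. From ΔxΔp ≥ ℏ/2, the minimum momentum uncertainty is:
   Δp ≈ ℏ/(2L) = 1.201e-25 kg·m/s

3. The kinetic energy is approximately:
   KE ≈ (Δp)²/(2m) = (1.201e-25)²/(2 × 9.109e-31 kg)
   KE ≈ 7.919e-21 J = 49.424 meV

This is an order-of-magnitude estimate of the ground state energy.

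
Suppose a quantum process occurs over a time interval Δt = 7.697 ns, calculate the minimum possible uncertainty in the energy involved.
42.758 neV

Using the energy-time uncertainty principle:
ΔEΔt ≥ ℏ/2

The minimum uncertainty in energy is:
ΔE_min = ℏ/(2Δt)
ΔE_min = (1.055e-34 J·s) / (2 × 7.697e-09 s)
ΔE_min = 6.851e-27 J = 42.758 neV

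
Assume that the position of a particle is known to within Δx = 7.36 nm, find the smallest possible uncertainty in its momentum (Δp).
7.164 × 10^-27 kg·m/s

Using the Heisenberg uncertainty principle:
ΔxΔp ≥ ℏ/2

The minimum uncertainty in momentum is:
Δp_min = ℏ/(2Δx)
Δp_min = (1.055e-34 J·s) / (2 × 7.360e-09 m)
Δp_min = 7.164e-27 kg·m/s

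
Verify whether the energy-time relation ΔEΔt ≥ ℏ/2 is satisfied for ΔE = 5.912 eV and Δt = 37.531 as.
No, it violates the uncertainty relation.

Calculate the product ΔEΔt:
ΔE = 5.912 eV = 9.472e-19 J
ΔEΔt = (9.472e-19 J) × (3.753e-17 s)
ΔEΔt = 3.555e-35 J·s

Compare to the minimum allowed value ℏ/2:
ℏ/2 = 5.273e-35 J·s

Since ΔEΔt = 3.555e-35 J·s < 5.273e-35 J·s = ℏ/2,
this violates the uncertainty relation.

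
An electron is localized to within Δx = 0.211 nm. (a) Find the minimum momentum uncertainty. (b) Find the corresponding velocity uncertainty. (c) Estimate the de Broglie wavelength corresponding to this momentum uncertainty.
(a) Δp_min = 2.499 × 10^-25 kg·m/s
(b) Δv_min = 274.331 km/s
(c) λ_dB = 2.652 nm

Step-by-step:

(a) From the uncertainty principle:
Δp_min = ℏ/(2Δx) = (1.055e-34 J·s)/(2 × 2.110e-10 m) = 2.499e-25 kg·m/s

(b) The velocity uncertainty:
Δv = Δp/m = (2.499e-25 kg·m/s)/(9.109e-31 kg) = 2.743e+05 m/s = 274.331 km/s

(c) The de Broglie wavelength for this momentum:
λ = h/p = (6.626e-34 J·s)/(2.499e-25 kg·m/s) = 2.652e-09 m = 2.652 nm

Note: The de Broglie wavelength is comparable to the localization size, as expected from wave-particle duality.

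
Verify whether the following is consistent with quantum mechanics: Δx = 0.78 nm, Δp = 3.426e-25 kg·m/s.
Yes, it satisfies the uncertainty principle.

Calculate the product ΔxΔp:
ΔxΔp = (7.800e-10 m) × (3.426e-25 kg·m/s)
ΔxΔp = 2.672e-34 J·s

Compare to the minimum allowed value ℏ/2:
ℏ/2 = 5.273e-35 J·s

Since ΔxΔp = 2.672e-34 J·s ≥ 5.273e-35 J·s = ℏ/2,
the measurement satisfies the uncertainty principle.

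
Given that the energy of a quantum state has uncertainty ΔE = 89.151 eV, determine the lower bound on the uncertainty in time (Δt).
3.692 as

Using the energy-time uncertainty principle:
ΔEΔt ≥ ℏ/2

The minimum uncertainty in time is:
Δt_min = ℏ/(2ΔE)
Δt_min = (1.055e-34 J·s) / (2 × 1.428e-17 J)
Δt_min = 3.692e-18 s = 3.692 as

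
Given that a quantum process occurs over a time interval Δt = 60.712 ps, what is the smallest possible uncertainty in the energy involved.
5.421 μeV

Using the energy-time uncertainty principle:
ΔEΔt ≥ ℏ/2

The minimum uncertainty in energy is:
ΔE_min = ℏ/(2Δt)
ΔE_min = (1.055e-34 J·s) / (2 × 6.071e-11 s)
ΔE_min = 8.685e-25 J = 5.421 μeV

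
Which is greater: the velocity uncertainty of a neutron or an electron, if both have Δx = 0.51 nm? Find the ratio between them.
The electron has the larger minimum velocity uncertainty, by a ratio of 1838.7.

For both particles, Δp_min = ℏ/(2Δx) = 1.034e-25 kg·m/s (same for both).

The velocity uncertainty is Δv = Δp/m:
- neutron: Δv = 1.034e-25 / 1.675e-27 = 6.173e+01 m/s = 61.728 m/s
- electron: Δv = 1.034e-25 / 9.109e-31 = 1.135e+05 m/s = 113.498 km/s

Ratio: 1.135e+05 / 6.173e+01 = 1838.7

The lighter particle has larger velocity uncertainty because Δv ∝ 1/m.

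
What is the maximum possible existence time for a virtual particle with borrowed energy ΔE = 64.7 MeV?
5.087 ys

Using the energy-time uncertainty principle:
ΔEΔt ≥ ℏ/2

For a virtual particle borrowing energy ΔE, the maximum lifetime is:
Δt_max = ℏ/(2ΔE)

Converting energy:
ΔE = 64.7 MeV = 1.037e-11 J

Δt_max = (1.055e-34 J·s) / (2 × 1.037e-11 J)
Δt_max = 5.087e-24 s = 5.087 ys

Virtual particles with higher borrowed energy exist for shorter times.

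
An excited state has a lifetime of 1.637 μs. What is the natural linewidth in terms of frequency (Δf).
48.612 kHz

Using the energy-time uncertainty principle and E = hf:
ΔEΔt ≥ ℏ/2
hΔf·Δt ≥ ℏ/2

The minimum frequency uncertainty is:
Δf = ℏ/(2hτ) = 1/(4πτ)
Δf = 1/(4π × 1.637e-06 s)
Δf = 4.861e+04 Hz = 48.612 kHz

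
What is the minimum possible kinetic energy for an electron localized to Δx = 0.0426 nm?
5.249 eV

Localizing a particle requires giving it sufficient momentum uncertainty:

1. From uncertainty principle: Δp ≥ ℏ/(2Δx)
   Δp_min = (1.055e-34 J·s) / (2 × 4.260e-11 m)
   Δp_min = 1.238e-24 kg·m/s

2. This momentum uncertainty corresponds to kinetic energy:
   KE ≈ (Δp)²/(2m) = (1.238e-24)²/(2 × 9.109e-31 kg)
   KE = 8.409e-19 J = 5.249 eV

Tighter localization requires more energy.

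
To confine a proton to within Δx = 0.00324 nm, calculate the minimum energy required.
494.156 meV

Localizing a particle requires giving it sufficient momentum uncertainty:

1. From uncertainty principle: Δp ≥ ℏ/(2Δx)
   Δp_min = (1.055e-34 J·s) / (2 × 3.240e-12 m)
   Δp_min = 1.627e-23 kg·m/s

2. This momentum uncertainty corresponds to kinetic energy:
   KE ≈ (Δp)²/(2m) = (1.627e-23)²/(2 × 1.673e-27 kg)
   KE = 7.917e-20 J = 494.156 meV

Tighter localization requires more energy.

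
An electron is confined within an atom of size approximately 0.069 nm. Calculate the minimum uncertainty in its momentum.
7.642 × 10^-25 kg·m/s

Using the Heisenberg uncertainty principle:
ΔxΔp ≥ ℏ/2

With Δx ≈ L = 6.900e-11 m (the confinement size):
Δp_min = ℏ/(2Δx)
Δp_min = (1.055e-34 J·s) / (2 × 6.900e-11 m)
Δp_min = 7.642e-25 kg·m/s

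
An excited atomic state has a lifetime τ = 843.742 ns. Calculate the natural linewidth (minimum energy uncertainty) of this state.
390.055 peV

Using the energy-time uncertainty principle:
ΔEΔt ≥ ℏ/2

The lifetime τ represents the time uncertainty Δt.
The natural linewidth (minimum energy uncertainty) is:

ΔE = ℏ/(2τ)
ΔE = (1.055e-34 J·s) / (2 × 8.437e-07 s)
ΔE = 6.249e-29 J = 390.055 peV

This natural linewidth limits the precision of spectroscopic measurements.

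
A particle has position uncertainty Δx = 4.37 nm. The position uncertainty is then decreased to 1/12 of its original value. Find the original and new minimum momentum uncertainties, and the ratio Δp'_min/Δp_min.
Original Δp_min = 1.207 × 10^-26 kg·m/s; new Δp'_min = 1.448 × 10^-25 kg·m/s; ratio Δp'_min/Δp_min = 12.

From the uncertainty principle ΔxΔp ≥ ℏ/2, the minimum momentum uncertainty is Δp_min = ℏ/(2Δx).

Original (Δx = 4.37 nm = 4.370e-09 m):
Δp_min = (1.055e-34 J·s)/(2 × 4.370e-09 m) = 1.207e-26 kg·m/s

When Δx → (1/12)Δx:
Δp'_min = ℏ/(2 × (1/12)Δx) = 12 × ℏ/(2Δx) = 12 × Δp_min
Δp'_min = 12 × 1.207e-26 kg·m/s = 1.448e-25 kg·m/s

Since Δp_min ∝ 1/Δx, when Δx is decreased to 1/12 of its original value, Δp_min increases to 12 times its original value.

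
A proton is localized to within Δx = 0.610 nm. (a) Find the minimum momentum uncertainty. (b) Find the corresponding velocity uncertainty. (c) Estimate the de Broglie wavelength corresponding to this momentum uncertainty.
(a) Δp_min = 8.644 × 10^-26 kg·m/s
(b) Δv_min = 51.680 m/s
(c) λ_dB = 7.665 nm

Step-by-step:

(a) From the uncertainty principle:
Δp_min = ℏ/(2Δx) = (1.055e-34 J·s)/(2 × 6.100e-10 m) = 8.644e-26 kg·m/s

(b) The velocity uncertainty:
Δv = Δp/m = (8.644e-26 kg·m/s)/(1.673e-27 kg) = 5.168e+01 m/s = 51.680 m/s

(c) The de Broglie wavelength for this momentum:
λ = h/p = (6.626e-34 J·s)/(8.644e-26 kg·m/s) = 7.665e-09 m = 7.665 nm

Note: The de Broglie wavelength is comparable to the localization size, as expected from wave-particle duality.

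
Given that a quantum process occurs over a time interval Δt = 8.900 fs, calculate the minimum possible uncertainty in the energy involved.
36.978 meV

Using the energy-time uncertainty principle:
ΔEΔt ≥ ℏ/2

The minimum uncertainty in energy is:
ΔE_min = ℏ/(2Δt)
ΔE_min = (1.055e-34 J·s) / (2 × 8.900e-15 s)
ΔE_min = 5.925e-21 J = 36.978 meV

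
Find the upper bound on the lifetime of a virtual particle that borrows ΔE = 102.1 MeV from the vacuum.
3.223 ys

Using the energy-time uncertainty principle:
ΔEΔt ≥ ℏ/2

For a virtual particle borrowing energy ΔE, the maximum lifetime is:
Δt_max = ℏ/(2ΔE)

Converting energy:
ΔE = 102.1 MeV = 1.636e-11 J

Δt_max = (1.055e-34 J·s) / (2 × 1.636e-11 J)
Δt_max = 3.223e-24 s = 3.223 ys

Virtual particles with higher borrowed energy exist for shorter times.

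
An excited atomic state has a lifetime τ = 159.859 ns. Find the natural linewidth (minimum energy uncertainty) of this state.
2.059 neV

Using the energy-time uncertainty principle:
ΔEΔt ≥ ℏ/2

The lifetime τ represents the time uncertainty Δt.
The natural linewidth (minimum energy uncertainty) is:

ΔE = ℏ/(2τ)
ΔE = (1.055e-34 J·s) / (2 × 1.599e-07 s)
ΔE = 3.298e-28 J = 2.059 neV

This natural linewidth limits the precision of spectroscopic measurements.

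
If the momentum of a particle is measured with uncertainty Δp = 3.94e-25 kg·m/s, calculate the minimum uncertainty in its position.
133.829 pm

Using the Heisenberg uncertainty principle:
ΔxΔp ≥ ℏ/2

The minimum uncertainty in position is:
Δx_min = ℏ/(2Δp)
Δx_min = (1.055e-34 J·s) / (2 × 3.940e-25 kg·m/s)
Δx_min = 1.338e-10 m = 133.829 pm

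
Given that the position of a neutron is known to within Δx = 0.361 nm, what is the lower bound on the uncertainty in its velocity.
87.205 m/s

Using the Heisenberg uncertainty principle and Δp = mΔv:
ΔxΔp ≥ ℏ/2
Δx(mΔv) ≥ ℏ/2

The minimum uncertainty in velocity is:
Δv_min = ℏ/(2mΔx)
Δv_min = (1.055e-34 J·s) / (2 × 1.675e-27 kg × 3.610e-10 m)
Δv_min = 8.721e+01 m/s = 87.205 m/s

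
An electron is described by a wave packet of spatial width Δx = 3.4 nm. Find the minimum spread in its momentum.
1.551 × 10^-26 kg·m/s

For a wave packet, the spatial width Δx and momentum spread Δp are related by the uncertainty principle:
ΔxΔp ≥ ℏ/2

The minimum momentum spread is:
Δp_min = ℏ/(2Δx)
Δp_min = (1.055e-34 J·s) / (2 × 3.400e-09 m)
Δp_min = 1.551e-26 kg·m/s

A wave packet cannot have both a well-defined position and well-defined momentum.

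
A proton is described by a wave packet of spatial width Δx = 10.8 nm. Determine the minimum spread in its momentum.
4.882 × 10^-27 kg·m/s

For a wave packet, the spatial width Δx and momentum spread Δp are related by the uncertainty principle:
ΔxΔp ≥ ℏ/2

The minimum momentum spread is:
Δp_min = ℏ/(2Δx)
Δp_min = (1.055e-34 J·s) / (2 × 1.080e-08 m)
Δp_min = 4.882e-27 kg·m/s

A wave packet cannot have both a well-defined position and well-defined momentum.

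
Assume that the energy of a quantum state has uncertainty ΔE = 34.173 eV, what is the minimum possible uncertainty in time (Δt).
9.631 as

Using the energy-time uncertainty principle:
ΔEΔt ≥ ℏ/2

The minimum uncertainty in time is:
Δt_min = ℏ/(2ΔE)
Δt_min = (1.055e-34 J·s) / (2 × 5.475e-18 J)
Δt_min = 9.631e-18 s = 9.631 as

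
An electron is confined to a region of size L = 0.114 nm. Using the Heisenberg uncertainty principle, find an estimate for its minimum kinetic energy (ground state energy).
732.914 meV

Using the uncertainty principle to estimate ground state energy:

1. The position uncertainty is approximately the confinement size:
   Δx ≈ L = 1.140e-10 m

2. From ΔxΔp ≥ ℏ/2, the minimum momentum uncertainty is:
   Δp ≈ ℏ/(2L) = 4.625e-25 kg·m/s

3. The kinetic energy is approximately:
   KE ≈ (Δp)²/(2m) = (4.625e-25)²/(2 × 9.109e-31 kg)
   KE ≈ 1.174e-19 J = 732.914 meV

This is an order-of-magnitude estimate of the ground state energy.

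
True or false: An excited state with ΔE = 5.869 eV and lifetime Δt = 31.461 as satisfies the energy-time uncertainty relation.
No, it violates the uncertainty relation.

Calculate the product ΔEΔt:
ΔE = 5.869 eV = 9.403e-19 J
ΔEΔt = (9.403e-19 J) × (3.146e-17 s)
ΔEΔt = 2.958e-35 J·s

Compare to the minimum allowed value ℏ/2:
ℏ/2 = 5.273e-35 J·s

Since ΔEΔt = 2.958e-35 J·s < 5.273e-35 J·s = ℏ/2,
this violates the uncertainty relation.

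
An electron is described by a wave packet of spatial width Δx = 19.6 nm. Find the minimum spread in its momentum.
2.690 × 10^-27 kg·m/s

For a wave packet, the spatial width Δx and momentum spread Δp are related by the uncertainty principle:
ΔxΔp ≥ ℏ/2

The minimum momentum spread is:
Δp_min = ℏ/(2Δx)
Δp_min = (1.055e-34 J·s) / (2 × 1.960e-08 m)
Δp_min = 2.690e-27 kg·m/s

A wave packet cannot have both a well-defined position and well-defined momentum.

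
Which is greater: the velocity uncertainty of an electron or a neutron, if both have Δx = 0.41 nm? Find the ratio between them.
The electron has the larger minimum velocity uncertainty, by a ratio of 1838.7.

For both particles, Δp_min = ℏ/(2Δx) = 1.286e-25 kg·m/s (same for both).

The velocity uncertainty is Δv = Δp/m:
- electron: Δv = 1.286e-25 / 9.109e-31 = 1.412e+05 m/s = 141.180 km/s
- neutron: Δv = 1.286e-25 / 1.675e-27 = 7.678e+01 m/s = 76.783 m/s

Ratio: 1.412e+05 / 7.678e+01 = 1838.7

The lighter particle has larger velocity uncertainty because Δv ∝ 1/m.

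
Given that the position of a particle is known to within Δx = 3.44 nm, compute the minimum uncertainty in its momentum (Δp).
1.533 × 10^-26 kg·m/s

Using the Heisenberg uncertainty principle:
ΔxΔp ≥ ℏ/2

The minimum uncertainty in momentum is:
Δp_min = ℏ/(2Δx)
Δp_min = (1.055e-34 J·s) / (2 × 3.440e-09 m)
Δp_min = 1.533e-26 kg·m/s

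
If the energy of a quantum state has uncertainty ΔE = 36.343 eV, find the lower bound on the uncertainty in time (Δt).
9.056 as

Using the energy-time uncertainty principle:
ΔEΔt ≥ ℏ/2

The minimum uncertainty in time is:
Δt_min = ℏ/(2ΔE)
Δt_min = (1.055e-34 J·s) / (2 × 5.823e-18 J)
Δt_min = 9.056e-18 s = 9.056 as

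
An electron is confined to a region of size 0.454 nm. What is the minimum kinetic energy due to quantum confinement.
46.212 meV

Using the uncertainty principle:

1. Position uncertainty: Δx ≈ 4.540e-10 m
2. Minimum momentum uncertainty: Δp = ℏ/(2Δx) = 1.161e-25 kg·m/s
3. Minimum kinetic energy:
   KE = (Δp)²/(2m) = (1.161e-25)²/(2 × 9.109e-31 kg)
   KE = 7.404e-21 J = 46.212 meV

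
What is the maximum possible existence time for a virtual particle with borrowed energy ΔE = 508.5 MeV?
6.472 × 10^-25 s

Using the energy-time uncertainty principle:
ΔEΔt ≥ ℏ/2

For a virtual particle borrowing energy ΔE, the maximum lifetime is:
Δt_max = ℏ/(2ΔE)

Converting energy:
ΔE = 508.5 MeV = 8.147e-11 J

Δt_max = (1.055e-34 J·s) / (2 × 8.147e-11 J)
Δt_max = 6.472e-25 s = 6.472 × 10^-25 s

Virtual particles with higher borrowed energy exist for shorter times.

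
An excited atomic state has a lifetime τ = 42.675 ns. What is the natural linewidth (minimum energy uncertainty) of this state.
7.712 neV

Using the energy-time uncertainty principle:
ΔEΔt ≥ ℏ/2

The lifetime τ represents the time uncertainty Δt.
The natural linewidth (minimum energy uncertainty) is:

ΔE = ℏ/(2τ)
ΔE = (1.055e-34 J·s) / (2 × 4.267e-08 s)
ΔE = 1.236e-27 J = 7.712 neV

This natural linewidth limits the precision of spectroscopic measurements.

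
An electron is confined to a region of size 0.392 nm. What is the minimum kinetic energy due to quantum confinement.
61.986 meV

Using the uncertainty principle:

1. Position uncertainty: Δx ≈ 3.920e-10 m
2. Minimum momentum uncertainty: Δp = ℏ/(2Δx) = 1.345e-25 kg·m/s
3. Minimum kinetic energy:
   KE = (Δp)²/(2m) = (1.345e-25)²/(2 × 9.109e-31 kg)
   KE = 9.931e-21 J = 61.986 meV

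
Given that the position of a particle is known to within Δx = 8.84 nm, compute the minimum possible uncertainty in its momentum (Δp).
5.965 × 10^-27 kg·m/s

Using the Heisenberg uncertainty principle:
ΔxΔp ≥ ℏ/2

The minimum uncertainty in momentum is:
Δp_min = ℏ/(2Δx)
Δp_min = (1.055e-34 J·s) / (2 × 8.840e-09 m)
Δp_min = 5.965e-27 kg·m/s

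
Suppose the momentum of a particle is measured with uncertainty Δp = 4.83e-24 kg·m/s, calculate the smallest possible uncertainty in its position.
10.917 pm

Using the Heisenberg uncertainty principle:
ΔxΔp ≥ ℏ/2

The minimum uncertainty in position is:
Δx_min = ℏ/(2Δp)
Δx_min = (1.055e-34 J·s) / (2 × 4.830e-24 kg·m/s)
Δx_min = 1.092e-11 m = 10.917 pm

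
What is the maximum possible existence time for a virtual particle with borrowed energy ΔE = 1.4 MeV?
235.076 ys

Using the energy-time uncertainty principle:
ΔEΔt ≥ ℏ/2

For a virtual particle borrowing energy ΔE, the maximum lifetime is:
Δt_max = ℏ/(2ΔE)

Converting energy:
ΔE = 1.4 MeV = 2.243e-13 J

Δt_max = (1.055e-34 J·s) / (2 × 2.243e-13 J)
Δt_max = 2.351e-22 s = 235.076 ys

Virtual particles with higher borrowed energy exist for shorter times.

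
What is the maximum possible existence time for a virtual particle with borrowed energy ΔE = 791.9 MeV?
4.156 × 10^-25 s

Using the energy-time uncertainty principle:
ΔEΔt ≥ ℏ/2

For a virtual particle borrowing energy ΔE, the maximum lifetime is:
Δt_max = ℏ/(2ΔE)

Converting energy:
ΔE = 791.9 MeV = 1.269e-10 J

Δt_max = (1.055e-34 J·s) / (2 × 1.269e-10 J)
Δt_max = 4.156e-25 s = 4.156 × 10^-25 s

Virtual particles with higher borrowed energy exist for shorter times.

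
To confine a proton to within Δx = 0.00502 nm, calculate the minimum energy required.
205.848 meV

Localizing a particle requires giving it sufficient momentum uncertainty:

1. From uncertainty principle: Δp ≥ ℏ/(2Δx)
   Δp_min = (1.055e-34 J·s) / (2 × 5.020e-12 m)
   Δp_min = 1.050e-23 kg·m/s

2. This momentum uncertainty corresponds to kinetic energy:
   KE ≈ (Δp)²/(2m) = (1.050e-23)²/(2 × 1.673e-27 kg)
   KE = 3.298e-20 J = 205.848 meV

Tighter localization requires more energy.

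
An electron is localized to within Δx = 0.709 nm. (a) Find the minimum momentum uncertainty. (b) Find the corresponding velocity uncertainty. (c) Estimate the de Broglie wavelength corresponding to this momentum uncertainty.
(a) Δp_min = 7.437 × 10^-26 kg·m/s
(b) Δv_min = 81.641 km/s
(c) λ_dB = 8.910 nm

Step-by-step:

(a) From the uncertainty principle:
Δp_min = ℏ/(2Δx) = (1.055e-34 J·s)/(2 × 7.090e-10 m) = 7.437e-26 kg·m/s

(b) The velocity uncertainty:
Δv = Δp/m = (7.437e-26 kg·m/s)/(9.109e-31 kg) = 8.164e+04 m/s = 81.641 km/s

(c) The de Broglie wavelength for this momentum:
λ = h/p = (6.626e-34 J·s)/(7.437e-26 kg·m/s) = 8.910e-09 m = 8.910 nm

Note: The de Broglie wavelength is comparable to the localization size, as expected from wave-particle duality.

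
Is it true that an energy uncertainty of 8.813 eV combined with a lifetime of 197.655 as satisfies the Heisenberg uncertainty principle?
Yes, it satisfies the uncertainty relation.

Calculate the product ΔEΔt:
ΔE = 8.813 eV = 1.412e-18 J
ΔEΔt = (1.412e-18 J) × (1.977e-16 s)
ΔEΔt = 2.791e-34 J·s

Compare to the minimum allowed value ℏ/2:
ℏ/2 = 5.273e-35 J·s

Since ΔEΔt = 2.791e-34 J·s ≥ 5.273e-35 J·s = ℏ/2,
this satisfies the uncertainty relation.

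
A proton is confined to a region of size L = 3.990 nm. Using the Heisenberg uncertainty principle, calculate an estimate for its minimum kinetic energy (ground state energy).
325.843 neV

Using the uncertainty principle to estimate ground state energy:

1. The position uncertainty is approximately the confinement size:
   Δx ≈ L = 3.990e-09 m

2. From ΔxΔp ≥ ℏ/2, the minimum momentum uncertainty is:
   Δp ≈ ℏ/(2L) = 1.322e-26 kg·m/s

3. The kinetic energy is approximately:
   KE ≈ (Δp)²/(2m) = (1.322e-26)²/(2 × 1.673e-27 kg)
   KE ≈ 5.221e-26 J = 325.843 neV

This is an order-of-magnitude estimate of the ground state energy.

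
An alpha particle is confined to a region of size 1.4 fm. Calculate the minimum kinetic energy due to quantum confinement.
666.229 keV

Using the uncertainty principle:

1. Position uncertainty: Δx ≈ 1.400e-15 m
2. Minimum momentum uncertainty: Δp = ℏ/(2Δx) = 3.766e-20 kg·m/s
3. Minimum kinetic energy:
   KE = (Δp)²/(2m) = (3.766e-20)²/(2 × 6.645e-27 kg)
   KE = 1.067e-13 J = 666.229 keV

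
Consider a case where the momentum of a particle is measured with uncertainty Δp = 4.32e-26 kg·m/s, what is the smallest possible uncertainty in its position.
1.221 nm

Using the Heisenberg uncertainty principle:
ΔxΔp ≥ ℏ/2

The minimum uncertainty in position is:
Δx_min = ℏ/(2Δp)
Δx_min = (1.055e-34 J·s) / (2 × 4.320e-26 kg·m/s)
Δx_min = 1.221e-09 m = 1.221 nm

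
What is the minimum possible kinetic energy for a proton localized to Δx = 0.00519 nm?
192.584 meV

Localizing a particle requires giving it sufficient momentum uncertainty:

1. From uncertainty principle: Δp ≥ ℏ/(2Δx)
   Δp_min = (1.055e-34 J·s) / (2 × 5.190e-12 m)
   Δp_min = 1.016e-23 kg·m/s

2. This momentum uncertainty corresponds to kinetic energy:
   KE ≈ (Δp)²/(2m) = (1.016e-23)²/(2 × 1.673e-27 kg)
   KE = 3.086e-20 J = 192.584 meV

Tighter localization requires more energy.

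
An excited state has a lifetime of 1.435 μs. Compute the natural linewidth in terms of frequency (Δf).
55.455 kHz

Using the energy-time uncertainty principle and E = hf:
ΔEΔt ≥ ℏ/2
hΔf·Δt ≥ ℏ/2

The minimum frequency uncertainty is:
Δf = ℏ/(2hτ) = 1/(4πτ)
Δf = 1/(4π × 1.435e-06 s)
Δf = 5.545e+04 Hz = 55.455 kHz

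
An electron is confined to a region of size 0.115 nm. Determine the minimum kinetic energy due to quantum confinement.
720.223 meV

Using the uncertainty principle:

1. Position uncertainty: Δx ≈ 1.150e-10 m
2. Minimum momentum uncertainty: Δp = ℏ/(2Δx) = 4.585e-25 kg·m/s
3. Minimum kinetic energy:
   KE = (Δp)²/(2m) = (4.585e-25)²/(2 × 9.109e-31 kg)
   KE = 1.154e-19 J = 720.223 meV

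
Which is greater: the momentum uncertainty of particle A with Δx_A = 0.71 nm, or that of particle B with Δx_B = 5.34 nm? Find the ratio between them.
Particle A has the larger minimum momentum uncertainty, by a factor of 7.52.

For each particle, the minimum momentum uncertainty is Δp_min = ℏ/(2Δx):

Particle A: Δp_A = ℏ/(2×7.100e-10 m) = 7.427e-26 kg·m/s
Particle B: Δp_B = ℏ/(2×5.340e-09 m) = 9.874e-27 kg·m/s

Ratio: Δp_A/Δp_B = 7.52

Since Δp_min ∝ 1/Δx, the particle with smaller position uncertainty (A) has larger momentum uncertainty.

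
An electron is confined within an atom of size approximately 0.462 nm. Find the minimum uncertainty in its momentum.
1.141 × 10^-25 kg·m/s

Using the Heisenberg uncertainty principle:
ΔxΔp ≥ ℏ/2

With Δx ≈ L = 4.620e-10 m (the confinement size):
Δp_min = ℏ/(2Δx)
Δp_min = (1.055e-34 J·s) / (2 × 4.620e-10 m)
Δp_min = 1.141e-25 kg·m/s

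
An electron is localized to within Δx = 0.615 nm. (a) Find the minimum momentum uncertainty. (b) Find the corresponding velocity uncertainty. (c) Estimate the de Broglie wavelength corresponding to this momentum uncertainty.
(a) Δp_min = 8.574 × 10^-26 kg·m/s
(b) Δv_min = 94.120 km/s
(c) λ_dB = 7.728 nm

Step-by-step:

(a) From the uncertainty principle:
Δp_min = ℏ/(2Δx) = (1.055e-34 J·s)/(2 × 6.150e-10 m) = 8.574e-26 kg·m/s

(b) The velocity uncertainty:
Δv = Δp/m = (8.574e-26 kg·m/s)/(9.109e-31 kg) = 9.412e+04 m/s = 94.120 km/s

(c) The de Broglie wavelength for this momentum:
λ = h/p = (6.626e-34 J·s)/(8.574e-26 kg·m/s) = 7.728e-09 m = 7.728 nm

Note: The de Broglie wavelength is comparable to the localization size, as expected from wave-particle duality.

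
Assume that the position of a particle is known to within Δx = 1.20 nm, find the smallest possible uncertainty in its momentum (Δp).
4.394 × 10^-26 kg·m/s

Using the Heisenberg uncertainty principle:
ΔxΔp ≥ ℏ/2

The minimum uncertainty in momentum is:
Δp_min = ℏ/(2Δx)
Δp_min = (1.055e-34 J·s) / (2 × 1.200e-09 m)
Δp_min = 4.394e-26 kg·m/s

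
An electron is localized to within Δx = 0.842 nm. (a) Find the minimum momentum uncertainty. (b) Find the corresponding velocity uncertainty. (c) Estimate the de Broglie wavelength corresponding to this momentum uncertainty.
(a) Δp_min = 6.262 × 10^-26 kg·m/s
(b) Δv_min = 68.746 km/s
(c) λ_dB = 10.581 nm

Step-by-step:

(a) From the uncertainty principle:
Δp_min = ℏ/(2Δx) = (1.055e-34 J·s)/(2 × 8.420e-10 m) = 6.262e-26 kg·m/s

(b) The velocity uncertainty:
Δv = Δp/m = (6.262e-26 kg·m/s)/(9.109e-31 kg) = 6.875e+04 m/s = 68.746 km/s

(c) The de Broglie wavelength for this momentum:
λ = h/p = (6.626e-34 J·s)/(6.262e-26 kg·m/s) = 1.058e-08 m = 10.581 nm

Note: The de Broglie wavelength is comparable to the localization size, as expected from wave-particle duality.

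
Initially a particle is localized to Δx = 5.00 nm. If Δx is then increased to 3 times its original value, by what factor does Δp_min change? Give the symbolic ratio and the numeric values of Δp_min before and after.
Original Δp_min = 1.055 × 10^-26 kg·m/s; new Δp'_min = 3.515 × 10^-27 kg·m/s; ratio Δp'_min/Δp_min = 1/3.

From the uncertainty principle ΔxΔp ≥ ℏ/2, the minimum momentum uncertainty is Δp_min = ℏ/(2Δx).

Original (Δx = 5.00 nm = 5.000e-09 m):
Δp_min = (1.055e-34 J·s)/(2 × 5.000e-09 m) = 1.055e-26 kg·m/s

When Δx → 3Δx:
Δp'_min = ℏ/(2 × 3Δx) = (1/3) × ℏ/(2Δx) = (1/3) × Δp_min
Δp'_min = 1/3 × 1.055e-26 kg·m/s = 3.515e-27 kg·m/s

Since Δp_min ∝ 1/Δx, when Δx is increased to 3 times its original value, Δp_min decreases to 1/3 of its original value.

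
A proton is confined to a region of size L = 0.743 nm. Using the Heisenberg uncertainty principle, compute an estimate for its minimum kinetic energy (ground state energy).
9.397 μeV

Using the uncertainty principle to estimate ground state energy:

1. The position uncertainty is approximately the confinement size:
   Δx ≈ L = 7.430e-10 m

2. From ΔxΔp ≥ ℏ/2, the minimum momentum uncertainty is:
   Δp ≈ ℏ/(2L) = 7.097e-26 kg·m/s

3. The kinetic energy is approximately:
   KE ≈ (Δp)²/(2m) = (7.097e-26)²/(2 × 1.673e-27 kg)
   KE ≈ 1.506e-24 J = 9.397 μeV

This is an order-of-magnitude estimate of the ground state energy.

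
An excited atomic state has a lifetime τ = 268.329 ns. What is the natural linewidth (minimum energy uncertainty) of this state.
1.227 neV

Using the energy-time uncertainty principle:
ΔEΔt ≥ ℏ/2

The lifetime τ represents the time uncertainty Δt.
The natural linewidth (minimum energy uncertainty) is:

ΔE = ℏ/(2τ)
ΔE = (1.055e-34 J·s) / (2 × 2.683e-07 s)
ΔE = 1.965e-28 J = 1.227 neV

This natural linewidth limits the precision of spectroscopic measurements.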